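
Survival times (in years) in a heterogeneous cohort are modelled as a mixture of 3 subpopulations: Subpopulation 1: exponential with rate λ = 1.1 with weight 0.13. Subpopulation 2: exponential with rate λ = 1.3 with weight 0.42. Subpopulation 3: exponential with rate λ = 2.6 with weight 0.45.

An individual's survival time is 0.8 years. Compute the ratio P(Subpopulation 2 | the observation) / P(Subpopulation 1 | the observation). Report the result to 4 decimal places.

3.2536

Since P(k|x) ∝ w_k f_k(x), the posterior odds are w_i f_i(x) / (w_j f_j(x)).
Exponential densities:
  f_1 = 0.456261
  f_2 = 0.459491
  f_3 = 0.324819
Odds = (0.42/0.13) × (0.459491/0.456261) = 3.23077 × 1.00708 ≈ 3.2536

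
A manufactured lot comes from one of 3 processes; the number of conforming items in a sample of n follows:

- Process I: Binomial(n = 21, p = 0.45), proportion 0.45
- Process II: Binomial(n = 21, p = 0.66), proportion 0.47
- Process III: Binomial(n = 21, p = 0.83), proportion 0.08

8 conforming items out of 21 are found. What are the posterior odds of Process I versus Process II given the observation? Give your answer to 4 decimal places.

Posterior odds = (π_i f_i(x)) / (π_j f_j(x)); the normalising sum cancels.
Component likelihoods at x = 8 conforming items out of 21:
  f_I = 0.144198
  f_II = 0.00594457
  f_III = 4.53946e-06
Odds = (0.45/0.47) × (0.144198/0.00594457) = 0.957447 × 24.257 ≈ 23.2248

23.2248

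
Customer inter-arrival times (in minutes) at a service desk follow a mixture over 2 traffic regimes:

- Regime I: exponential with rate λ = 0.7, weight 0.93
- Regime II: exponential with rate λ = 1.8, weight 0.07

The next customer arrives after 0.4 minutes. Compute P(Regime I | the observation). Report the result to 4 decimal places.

0.8892

P(component k | x) = w_k·f_k(x) / marginal(x), where marginal(x) = Σ_j w_j·f_j(x).
Component likelihoods at x = 0.4 minutes:
  L_I = 0.7·e^(−0.7·0.4) = 0.7·e^(−0.2800) = 0.529049
  L_II = 1.8·e^(−1.8·0.4) = 1.8·e^(−0.7200) = 0.876154
Unnormalised posteriors:
  w_I·L_I = 0.93 × 0.529049 = 0.492015
  w_II·L_II = 0.07 × 0.876154 = 0.0613308
Evidence: 0.492015 + 0.0613308 = 0.553346
P(Regime I | 0.4 minutes) ≈ 0.8892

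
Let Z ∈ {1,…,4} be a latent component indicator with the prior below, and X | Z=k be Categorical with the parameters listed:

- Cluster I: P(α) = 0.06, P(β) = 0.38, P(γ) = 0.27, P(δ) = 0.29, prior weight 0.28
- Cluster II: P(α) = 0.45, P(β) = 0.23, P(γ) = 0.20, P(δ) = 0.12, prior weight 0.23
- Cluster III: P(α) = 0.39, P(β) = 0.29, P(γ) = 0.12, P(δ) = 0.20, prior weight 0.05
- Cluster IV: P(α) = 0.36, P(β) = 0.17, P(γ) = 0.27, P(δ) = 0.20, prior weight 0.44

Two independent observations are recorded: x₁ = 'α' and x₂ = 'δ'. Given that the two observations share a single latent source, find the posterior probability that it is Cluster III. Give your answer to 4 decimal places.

By Bayes' theorem, P(k | x) = w_k f_k(x) / Σ_j w_j f_j(x).
Since both observations come from the same component, the likelihood for component k is f_k(x₁)·f_k(x₂).
  p_I = [0.06] × [0.29] = 0.0174
  p_II = [0.45] × [0.12] = 0.054
  p_III = [0.39] × [0.2] = 0.078
  p_IV = [0.36] × [0.2] = 0.072
Prior × likelihood for each component:
  w_I·p_I = 0.28 × 0.0174 = 0.004872
  w_II·p_II = 0.23 × 0.054 = 0.01242
  w_III·p_III = 0.05 × 0.078 = 0.0039
  w_IV·p_IV = 0.44 × 0.072 = 0.03168
Denominator: 0.004872 + 0.01242 + 0.0039 + 0.03168 = 0.052872
Responsibility of Cluster III: 0.0039 / 0.052872 ≈ 0.0738

0.0738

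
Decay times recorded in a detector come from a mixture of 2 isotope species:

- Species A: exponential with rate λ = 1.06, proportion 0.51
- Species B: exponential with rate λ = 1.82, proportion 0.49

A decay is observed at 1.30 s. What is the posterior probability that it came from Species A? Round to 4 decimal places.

0.6195

By Bayes' theorem, P(k | x) = w_k f_k(x) / Σ_j w_j f_j(x).
Component likelihoods at x = 1.30 s:
  L_A = 0.267207
  L_B = 0.170817
Weight by the priors:
  w_A·L_A = 0.51 × 0.267207 = 0.136276
  w_B·L_B = 0.49 × 0.170817 = 0.0837002
Marginal: 0.136276 + 0.0837002 = 0.219976
P(Species A | 1.30 s) ≈ 0.6195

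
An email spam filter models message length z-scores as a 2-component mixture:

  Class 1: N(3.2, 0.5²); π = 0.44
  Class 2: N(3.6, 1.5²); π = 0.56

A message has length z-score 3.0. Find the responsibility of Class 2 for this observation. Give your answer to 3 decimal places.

0.298

P(component k | x) = π_k·f_k(x) / marginal(x), where marginal(x) = Σ_j π_j·f_j(x).
Component likelihoods at x = 3.0:
  f_1 = 0.73654
  f_2 = 0.245513
Unnormalised posteriors:
  π_1·f_1 = 0.44 × 0.73654 = 0.324078
  π_2·f_2 = 0.56 × 0.245513 = 0.137488
Normaliser: 0.324078 + 0.137488 = 0.461565
So the posterior for Class 2 is 0.137488 / 0.461565 ≈ 0.298.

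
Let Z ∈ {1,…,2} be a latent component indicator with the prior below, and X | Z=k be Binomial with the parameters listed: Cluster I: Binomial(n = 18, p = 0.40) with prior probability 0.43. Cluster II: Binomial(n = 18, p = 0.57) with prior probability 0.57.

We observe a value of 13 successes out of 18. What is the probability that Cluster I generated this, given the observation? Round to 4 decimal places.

The responsibility of component k is P(Z=k) f_k(x) divided by Σ_j P(Z=j) f_j(x).
Binomial probabilities:
  f_I = 0.00447111
  f_II = 0.0844491
Prior × likelihood for each component:
  P(Z=I)·f_I = 0.43 × 0.00447111 = 0.00192258
  P(Z=II)·f_II = 0.57 × 0.0844491 = 0.048136
Marginal: 0.00192258 + 0.048136 = 0.0500585
P(Cluster I | the observation) = 0.00192258 / 0.0500585 ≈ 0.0384

0.0384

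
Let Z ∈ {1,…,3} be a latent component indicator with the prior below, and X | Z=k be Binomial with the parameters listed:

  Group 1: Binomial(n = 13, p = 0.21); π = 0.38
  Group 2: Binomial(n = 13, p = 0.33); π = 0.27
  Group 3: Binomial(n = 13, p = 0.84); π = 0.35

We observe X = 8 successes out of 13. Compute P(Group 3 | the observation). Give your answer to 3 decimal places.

P(component k | x) = w_k·f_k(x) / marginal(x), where marginal(x) = Σ_j w_j·f_j(x).
Evaluate each component's likelihood at the observed value:
  f_1 = C(13,8)·0.21^8·0.79^5 = 1287·3.78229e-06·0.307706 = 0.00149785
  f_2 = C(13,8)·0.33^8·0.67^5 = 1287·0.000140641·0.135013 = 0.0244379
  f_3 = C(13,8)·0.84^8·0.16^5 = 1287·0.247876·0.000104858 = 0.0334513
Unnormalised posteriors:
  w_1·f_1 = 0.38 × 0.00149785 = 0.000569183
  w_2·f_2 = 0.27 × 0.0244379 = 0.00659824
  w_3·f_3 = 0.35 × 0.0334513 = 0.0117079
Denominator: 0.000569183 + 0.00659824 + 0.0117079 = 0.0188754
Responsibility of Group 3: 0.0117079 / 0.0188754 ≈ 0.620

0.620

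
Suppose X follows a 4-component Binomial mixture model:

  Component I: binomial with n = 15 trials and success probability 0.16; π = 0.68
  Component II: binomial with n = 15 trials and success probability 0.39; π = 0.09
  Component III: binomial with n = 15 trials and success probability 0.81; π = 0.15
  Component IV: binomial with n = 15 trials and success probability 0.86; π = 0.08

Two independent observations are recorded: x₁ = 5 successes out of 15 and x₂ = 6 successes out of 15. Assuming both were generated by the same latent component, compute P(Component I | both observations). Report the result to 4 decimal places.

By Bayes' theorem, P(k | x) = π_k f_k(x) / Σ_j π_j f_j(x).
Since both observations come from the same component, the likelihood for component k is f_k(x₁)·f_k(x₂).
  f_I = [C(15,5)·0.16^5·0.84^10 = 3003·0.000104858·0.174901 = 0.0550742] × [0.0174839] = 0.00096291
  f_II = [C(15,5)·0.39^5·0.61^10 = 3003·0.00902242·0.00713343 = 0.193275] × [0.205949] = 0.0398049
  f_III = [C(15,5)·0.81^5·0.19^10 = 3003·0.348678·6.13107e-08 = 6.41973e-05] × [0.000456138] = 2.92828e-08
  f_IV = [C(15,5)·0.86^5·0.14^10 = 3003·0.470427·2.89255e-09 = 4.08628e-06] × [4.18357e-05] = 1.70952e-10
Multiply by the mixture weights:
  π_I·f_I = 0.68 × 0.00096291 = 0.000654779
  π_II·f_II = 0.09 × 0.0398049 = 0.00358244
  π_III·f_III = 0.15 × 2.92828e-08 = 4.39242e-09
  π_IV·f_IV = 0.08 × 1.70952e-10 = 1.36762e-11
Marginal: 0.000654779 + 0.00358244 + 4.39242e-09 + 1.36762e-11 = 0.00423723
So the posterior for Component I is 0.000654779 / 0.00423723 ≈ 0.1545.

0.1545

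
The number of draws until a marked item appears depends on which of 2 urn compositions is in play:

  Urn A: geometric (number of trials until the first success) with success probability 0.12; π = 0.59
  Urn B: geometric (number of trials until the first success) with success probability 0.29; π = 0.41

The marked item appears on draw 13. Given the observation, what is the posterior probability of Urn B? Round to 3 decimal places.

0.113

By Bayes' theorem, P(k | x) = w_k f_k(x) / Σ_j w_j f_j(x).
Geometric probabilities:
  p_A = 0.0258805
  p_B = 0.00475881
Weight by the priors:
  w_A·p_A = 0.59 × 0.0258805 = 0.0152695
  w_B·p_B = 0.41 × 0.00475881 = 0.00195111
Denominator: 0.0152695 + 0.00195111 = 0.0172206
So the posterior for Urn B is 0.00195111 / 0.0172206 ≈ 0.113.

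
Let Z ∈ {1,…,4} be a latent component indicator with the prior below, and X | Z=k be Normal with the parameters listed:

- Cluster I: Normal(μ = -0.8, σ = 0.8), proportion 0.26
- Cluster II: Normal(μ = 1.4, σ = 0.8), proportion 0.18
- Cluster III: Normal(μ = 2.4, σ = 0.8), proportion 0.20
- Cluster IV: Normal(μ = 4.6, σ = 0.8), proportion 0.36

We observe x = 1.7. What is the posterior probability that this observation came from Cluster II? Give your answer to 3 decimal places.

Apply Bayes' rule: the posterior for each component is proportional to its prior times its likelihood at x.
Evaluate each component's likelihood at the observed value:
  f_I = 0.00377782
  f_II = 0.464819
  f_III = 0.340069
  f_IV = 0.000698827
Multiply by the mixture weights:
  w_I·f_I = 0.26 × 0.00377782 = 0.000982234
  w_II·f_II = 0.18 × 0.464819 = 0.0836674
  w_III·f_III = 0.20 × 0.340069 = 0.0680137
  w_IV·f_IV = 0.36 × 0.000698827 = 0.000251578
Denominator: 0.000982234 + 0.0836674 + 0.0680137 + 0.000251578 = 0.152915
P(Cluster II | data) ≈ 0.547

0.547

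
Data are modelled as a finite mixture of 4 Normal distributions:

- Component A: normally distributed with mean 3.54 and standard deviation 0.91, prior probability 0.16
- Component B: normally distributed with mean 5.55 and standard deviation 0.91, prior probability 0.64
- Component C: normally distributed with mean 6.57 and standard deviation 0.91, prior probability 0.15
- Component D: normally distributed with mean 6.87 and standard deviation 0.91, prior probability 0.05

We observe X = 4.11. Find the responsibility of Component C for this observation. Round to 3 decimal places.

0.012

By Bayes' theorem, P(k | x) = P(Z=k) f_k(x) / Σ_j P(Z=j) f_j(x).
Component likelihoods at x = 4.11:
  L_A = 0.360307
  L_B = 0.125349
  L_C = 0.01135
  L_D = 0.00440915
Prior × likelihood for each component:
  P(Z=A)·L_A = 0.16 × 0.360307 = 0.0576491
  P(Z=B)·L_B = 0.64 × 0.125349 = 0.0802236
  P(Z=C)·L_C = 0.15 × 0.01135 = 0.00170251
  P(Z=D)·L_D = 0.05 × 0.00440915 = 0.000220458
Normaliser: 0.0576491 + 0.0802236 + 0.00170251 + 0.000220458 = 0.139796
So the posterior for Component C is 0.00170251 / 0.139796 ≈ 0.012.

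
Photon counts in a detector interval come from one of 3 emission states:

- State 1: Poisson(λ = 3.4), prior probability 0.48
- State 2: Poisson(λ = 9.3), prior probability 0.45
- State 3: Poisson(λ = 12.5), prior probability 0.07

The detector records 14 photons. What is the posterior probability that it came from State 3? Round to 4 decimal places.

0.2847

The responsibility of component k is π_k f_k(x) divided by Σ_j π_j f_j(x).
Evaluate each component's likelihood at the observed value:
  L_1 = e^(−3.4)·3.4^14/14! = 1.05608e-05
  L_2 = e^(−9.3)·9.3^14/14! = 0.0379677
  L_3 = e^(−12.5)·12.5^14/14! = 0.0971965
Weight by the priors:
  π_1·L_1 = 0.48 × 1.05608e-05 = 5.06917e-06
  π_2·L_2 = 0.45 × 0.0379677 = 0.0170855
  π_3·L_3 = 0.07 × 0.0971965 = 0.00680376
Denominator: 5.06917e-06 + 0.0170855 + 0.00680376 = 0.0238943
P(State 3 | 14 photons) ≈ 0.2847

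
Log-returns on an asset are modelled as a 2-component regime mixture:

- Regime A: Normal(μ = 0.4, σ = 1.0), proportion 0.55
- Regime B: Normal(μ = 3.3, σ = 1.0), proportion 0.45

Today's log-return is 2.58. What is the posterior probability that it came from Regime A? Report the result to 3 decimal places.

The responsibility of component k is w_k f_k(x) divided by Σ_j w_j f_j(x).
Component likelihoods at x = 2.58:
  f_A = (1/(1.0·√(2π)))·exp(−(2.58−0.4)²/(2·1.0²)) = 0.398942·exp(-2.37620) = 0.0370629
  f_B = (1/(1.0·√(2π)))·exp(−(2.58−3.3)²/(2·1.0²)) = 0.398942·exp(-0.25920) = 0.307851
Weight by the priors:
  w_A·f_A = 0.55 × 0.0370629 = 0.0203846
  w_B·f_B = 0.45 × 0.307851 = 0.138533
Denominator: 0.0203846 + 0.138533 = 0.158918
P(Regime A | the observation) = 0.0203846 / 0.158918 ≈ 0.128

0.128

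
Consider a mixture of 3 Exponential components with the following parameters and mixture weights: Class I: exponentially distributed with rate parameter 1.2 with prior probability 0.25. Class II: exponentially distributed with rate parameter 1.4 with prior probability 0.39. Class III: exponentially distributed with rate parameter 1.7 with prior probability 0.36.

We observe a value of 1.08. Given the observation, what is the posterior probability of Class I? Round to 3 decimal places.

Apply Bayes' rule: the posterior for each component is proportional to its prior times its likelihood at x.
Evaluate each component's likelihood at the observed value:
  f_I = 1.2·e^(−1.2·1.08) = 1.2·e^(−1.2960) = 0.328349
  f_II = 1.4·e^(−1.4·1.08) = 1.4·e^(−1.5120) = 0.308656
  f_III = 1.7·e^(−1.7·1.08) = 1.7·e^(−1.8360) = 0.271072
Unnormalised posteriors:
  w_I·f_I = 0.25 × 0.328349 = 0.0820872
  w_II·f_II = 0.39 × 0.308656 = 0.120376
  w_III·f_III = 0.36 × 0.271072 = 0.0975858
Evidence: 0.0820872 + 0.120376 + 0.0975858 = 0.300049
P(Class I | x) = 0.0820872 / 0.300049 ≈ 0.274

0.274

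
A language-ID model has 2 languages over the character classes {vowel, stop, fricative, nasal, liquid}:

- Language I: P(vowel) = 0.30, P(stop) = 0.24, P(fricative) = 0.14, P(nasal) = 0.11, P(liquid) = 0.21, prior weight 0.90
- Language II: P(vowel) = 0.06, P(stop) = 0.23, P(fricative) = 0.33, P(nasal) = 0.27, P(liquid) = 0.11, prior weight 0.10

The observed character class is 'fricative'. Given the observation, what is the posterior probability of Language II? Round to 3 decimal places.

0.208

Apply Bayes' rule: the posterior for each component is proportional to its prior times its likelihood at x.
Component likelihoods at x = 'fricative':
  f_I = P(fricative | comp) = 0.14
  f_II = P(fricative | comp) = 0.33
Unnormalised posteriors:
  P(Z=I)·f_I = 0.90 × 0.14 = 0.126
  P(Z=II)·f_II = 0.10 × 0.33 = 0.033
Marginal: 0.126 + 0.033 = 0.159
P(Language II | the observation) = 0.033 / 0.159 ≈ 0.208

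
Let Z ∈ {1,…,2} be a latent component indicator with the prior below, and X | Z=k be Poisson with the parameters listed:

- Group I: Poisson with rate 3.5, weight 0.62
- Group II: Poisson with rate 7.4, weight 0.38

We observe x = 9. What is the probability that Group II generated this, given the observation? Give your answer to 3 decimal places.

0.913

Apply Bayes' rule: the posterior for each component is proportional to its prior times its likelihood at x.
Poisson probabilities:
  p_I = e^(−3.5)·3.5^9/9! = 0.00655871
  p_II = e^(−7.4)·7.4^9/9! = 0.112084
Weight by the priors:
  P(Z=I)·p_I = 0.62 × 0.00655871 = 0.0040664
  P(Z=II)·p_II = 0.38 × 0.112084 = 0.0425919
Marginal: 0.0040664 + 0.0425919 = 0.0466583
P(Group II | data) = 0.0425919 / 0.0466583 ≈ 0.913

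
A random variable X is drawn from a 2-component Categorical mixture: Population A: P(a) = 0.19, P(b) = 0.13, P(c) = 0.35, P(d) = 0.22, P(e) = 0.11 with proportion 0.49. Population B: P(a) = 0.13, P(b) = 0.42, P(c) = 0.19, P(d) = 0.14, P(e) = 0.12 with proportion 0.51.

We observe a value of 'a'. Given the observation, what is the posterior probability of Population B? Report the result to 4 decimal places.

0.4159

Posterior ∝ prior × likelihood, so P(k | x) ∝ w_k f_k(x); normalise over all components.
Evaluate each component's likelihood at the observed value:
  p_A = P(a | comp) = 0.19
  p_B = P(a | comp) = 0.13
Unnormalised posteriors:
  w_A·p_A = 0.49 × 0.19 = 0.0931
  w_B·p_B = 0.51 × 0.13 = 0.0663
Evidence: 0.0931 + 0.0663 = 0.1594
Responsibility of Population B: 0.0663 / 0.1594 ≈ 0.4159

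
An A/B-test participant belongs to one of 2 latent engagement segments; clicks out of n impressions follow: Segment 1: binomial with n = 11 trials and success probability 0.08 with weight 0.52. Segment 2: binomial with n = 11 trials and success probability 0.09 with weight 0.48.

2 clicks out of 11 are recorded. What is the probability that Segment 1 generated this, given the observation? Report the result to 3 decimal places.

0.486

Apply Bayes' rule: the posterior for each component is proportional to its prior times its likelihood at x.
Component likelihoods at x = 2 clicks out of 11:
  p_1 = 0.166201
  p_2 = 0.190643
Prior × likelihood for each component:
  π_1·p_1 = 0.52 × 0.166201 = 0.0864244
  π_2·p_2 = 0.48 × 0.190643 = 0.0915085
Marginal: 0.0864244 + 0.0915085 = 0.177933
Responsibility of Segment 1: 0.0864244 / 0.177933 ≈ 0.486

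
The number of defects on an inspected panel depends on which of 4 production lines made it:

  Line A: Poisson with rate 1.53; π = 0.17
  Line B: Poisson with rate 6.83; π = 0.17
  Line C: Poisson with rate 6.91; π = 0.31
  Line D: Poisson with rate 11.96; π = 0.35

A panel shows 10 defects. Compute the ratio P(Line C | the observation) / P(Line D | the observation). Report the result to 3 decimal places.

0.573

Since P(k|x) ∝ π_k f_k(x), the posterior odds are π_i f_i(x) / (π_j f_j(x)).
Poisson probabilities:
  f_A = 4.19451e-06
  f_B = 0.065798
  f_C = 0.0682406
  f_D = 0.105533
Odds = (0.31/0.35) × (0.0682406/0.105533) = 0.885714 × 0.64663 ≈ 0.573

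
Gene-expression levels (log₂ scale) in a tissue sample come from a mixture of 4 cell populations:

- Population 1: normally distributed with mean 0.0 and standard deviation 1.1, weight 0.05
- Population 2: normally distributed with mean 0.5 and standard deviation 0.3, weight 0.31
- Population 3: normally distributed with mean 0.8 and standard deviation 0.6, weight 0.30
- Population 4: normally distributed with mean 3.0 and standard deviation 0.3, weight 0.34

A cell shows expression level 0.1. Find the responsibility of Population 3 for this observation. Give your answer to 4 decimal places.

The responsibility of component k is π_k f_k(x) divided by Σ_j π_j f_j(x).
Evaluate each component's likelihood at the observed value:
  f_1 = (1/(1.1·√(2π)))·exp(−(0.1−0.0)²/(2·1.1²)) = 0.362675·exp(-0.00413) = 0.361179
  f_2 = (1/(0.3·√(2π)))·exp(−(0.1−0.5)²/(2·0.3²)) = 1.329808·exp(-0.88889) = 0.5467
  f_3 = (1/(0.6·√(2π)))·exp(−(0.1−0.8)²/(2·0.6²)) = 0.664904·exp(-0.68056) = 0.336664
  f_4 = (1/(0.3·√(2π)))·exp(−(0.1−3.0)²/(2·0.3²)) = 1.329808·exp(-46.72222) = 6.8012e-21
Unnormalised posteriors:
  π_1·f_1 = 0.05 × 0.361179 = 0.018059
  π_2·f_2 = 0.31 × 0.5467 = 0.169477
  π_3·f_3 = 0.30 × 0.336664 = 0.100999
  π_4·f_4 = 0.34 × 6.8012e-21 = 2.31241e-21
Normaliser: 0.018059 + 0.169477 + 0.100999 + 2.31241e-21 = 0.288535
So the posterior for Population 3 is 0.100999 / 0.288535 ≈ 0.3500.

0.3500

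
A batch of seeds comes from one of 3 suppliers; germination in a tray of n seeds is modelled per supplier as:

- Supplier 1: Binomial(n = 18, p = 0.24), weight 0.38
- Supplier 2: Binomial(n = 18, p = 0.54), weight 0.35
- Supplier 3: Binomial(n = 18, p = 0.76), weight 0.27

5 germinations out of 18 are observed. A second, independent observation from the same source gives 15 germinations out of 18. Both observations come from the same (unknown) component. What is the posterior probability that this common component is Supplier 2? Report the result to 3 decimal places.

By Bayes' theorem, P(k | x) = w_k f_k(x) / Σ_j w_j f_j(x).
Since both observations come from the same component, the likelihood for component k is f_k(x₁)·f_k(x₂).
  f_1 = [C(18,5)·0.24^5·0.76^13 = 8568·0.000796262·0.0282213 = 0.192536] × [1.80842e-07] = 3.48186e-08
  f_2 = [C(18,5)·0.54^5·0.46^13 = 8568·0.0459165·4.12907e-05 = 0.0162443] × [0.007689] = 0.000124902
  f_3 = [C(18,5)·0.76^5·0.24^13 = 8568·0.253553·8.76488e-09 = 1.90412e-05] × [0.183877] = 3.50124e-06
Weight by the priors:
  w_1·f_1 = 0.38 × 3.48186e-08 = 1.32311e-08
  w_2·f_2 = 0.35 × 0.000124902 = 4.37158e-05
  w_3·f_3 = 0.27 × 3.50124e-06 = 9.45334e-07
Sum: 1.32311e-08 + 4.37158e-05 + 9.45334e-07 = 4.46743e-05
So the posterior for Supplier 2 is 4.37158e-05 / 4.46743e-05 ≈ 0.979.

0.979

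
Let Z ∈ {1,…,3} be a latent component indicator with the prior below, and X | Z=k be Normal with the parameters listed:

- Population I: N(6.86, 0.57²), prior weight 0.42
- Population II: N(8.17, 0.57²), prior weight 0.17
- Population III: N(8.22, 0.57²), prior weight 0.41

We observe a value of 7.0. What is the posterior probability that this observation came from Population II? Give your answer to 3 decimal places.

0.044

P(component k | x) = w_k·f_k(x) / marginal(x), where marginal(x) = Σ_j w_j·f_j(x).
Normal densities:
  f_I = 0.679103
  f_II = 0.0851392
  f_III = 0.0708372
Multiply by the mixture weights:
  w_I·f_I = 0.42 × 0.679103 = 0.285223
  w_II·f_II = 0.17 × 0.0851392 = 0.0144737
  w_III·f_III = 0.41 × 0.0708372 = 0.0290433
Sum: 0.285223 + 0.0144737 + 0.0290433 = 0.32874
P(Population II | 7.0) ≈ 0.044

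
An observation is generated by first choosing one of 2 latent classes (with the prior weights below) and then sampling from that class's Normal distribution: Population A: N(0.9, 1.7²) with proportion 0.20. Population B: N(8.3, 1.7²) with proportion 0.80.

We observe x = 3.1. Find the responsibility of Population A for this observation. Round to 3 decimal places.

0.921

Posterior ∝ prior × likelihood, so P(k | x) ∝ P(Z=k) f_k(x); normalise over all components.
Normal densities:
  f_A = (1/(1.7·√(2π)))·exp(−(3.1−0.9)²/(2·1.7²)) = 0.234672·exp(-0.83737) = 0.101577
  f_B = (1/(1.7·√(2π)))·exp(−(3.1−8.3)²/(2·1.7²)) = 0.234672·exp(-4.67820) = 0.00218145
Multiply by the mixture weights:
  P(Z=A)·f_A = 0.20 × 0.101577 = 0.0203154
  P(Z=B)·f_B = 0.80 × 0.00218145 = 0.00174516
Denominator: 0.0203154 + 0.00174516 = 0.0220606
P(Population A | data) = 0.0203154 / 0.0220606 ≈ 0.921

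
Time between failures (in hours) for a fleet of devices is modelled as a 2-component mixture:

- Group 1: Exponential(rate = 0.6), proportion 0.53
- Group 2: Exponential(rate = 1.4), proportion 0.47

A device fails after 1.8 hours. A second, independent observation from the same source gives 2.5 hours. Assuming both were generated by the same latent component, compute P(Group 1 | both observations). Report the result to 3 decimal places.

0.866

By Bayes' theorem, P(k | x) = π_k f_k(x) / Σ_j π_j f_j(x).
Since both observations come from the same component, the likelihood for component k is f_k(x₁)·f_k(x₂).
  L_1 = [0.6·e^(−0.6·1.8) = 0.6·e^(−1.0800) = 0.203757] × [0.133878] = 0.0272786
  L_2 = [1.4·e^(−1.4·1.8) = 1.4·e^(−2.5200) = 0.112643] × [0.0422763] = 0.00476215
Multiply by the mixture weights:
  π_1·L_1 = 0.53 × 0.0272786 = 0.0144577
  π_2·L_2 = 0.47 × 0.00476215 = 0.00223821
Evidence: 0.0144577 + 0.00223821 = 0.0166959
P(Group 1 | x₁,x₂) ≈ 0.866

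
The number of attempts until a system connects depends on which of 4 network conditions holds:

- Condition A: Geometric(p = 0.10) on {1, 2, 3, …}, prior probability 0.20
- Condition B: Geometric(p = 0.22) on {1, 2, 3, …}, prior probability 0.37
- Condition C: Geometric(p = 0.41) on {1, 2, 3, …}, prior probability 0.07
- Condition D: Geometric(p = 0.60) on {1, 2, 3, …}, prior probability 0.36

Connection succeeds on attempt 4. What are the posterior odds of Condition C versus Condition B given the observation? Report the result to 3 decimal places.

0.153

Posterior odds = (w_i f_i(x)) / (w_j f_j(x)); the normalising sum cancels.
Evaluate each component's likelihood at the observed value:
  L_A = 0.10·(1−0.10)^3 = 0.10·0.729 = 0.0729
  L_B = 0.22·(1−0.22)^3 = 0.22·0.474552 = 0.104401
  L_C = 0.41·(1−0.41)^3 = 0.41·0.205379 = 0.0842054
  L_D = 0.60·(1−0.60)^3 = 0.60·0.064 = 0.0384
Posterior odds = (w_C·L_C) / (w_B·L_B) = (0.07·0.0842054) / (0.37·0.104401) = 0.00589438 / 0.0386285 ≈ 0.153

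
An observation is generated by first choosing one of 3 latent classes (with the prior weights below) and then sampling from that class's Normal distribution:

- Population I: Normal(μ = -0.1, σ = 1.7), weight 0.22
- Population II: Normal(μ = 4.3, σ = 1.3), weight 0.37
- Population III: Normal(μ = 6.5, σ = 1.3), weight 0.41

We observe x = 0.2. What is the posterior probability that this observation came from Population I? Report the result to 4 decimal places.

Posterior ∝ prior × likelihood, so P(k | x) ∝ π_k f_k(x); normalise over all components.
Evaluate each component's likelihood at the observed value:
  L_I = (1/(1.7·√(2π)))·exp(−(0.2−-0.1)²/(2·1.7²)) = 0.234672·exp(-0.01557) = 0.231046
  L_II = (1/(1.3·√(2π)))·exp(−(0.2−4.3)²/(2·1.3²)) = 0.306879·exp(-4.97337) = 0.00212353
  L_III = (1/(1.3·√(2π)))·exp(−(0.2−6.5)²/(2·1.3²)) = 0.306879·exp(-11.74260) = 2.43904e-06
Weight by the priors:
  π_I·L_I = 0.22 × 0.231046 = 0.0508302
  π_II·L_II = 0.37 × 0.00212353 = 0.000785706
  π_III·L_III = 0.41 × 2.43904e-06 = 1.00001e-06
Denominator: 0.0508302 + 0.000785706 + 1.00001e-06 = 0.0516169
So the posterior for Population I is 0.0508302 / 0.0516169 ≈ 0.9848.

0.9848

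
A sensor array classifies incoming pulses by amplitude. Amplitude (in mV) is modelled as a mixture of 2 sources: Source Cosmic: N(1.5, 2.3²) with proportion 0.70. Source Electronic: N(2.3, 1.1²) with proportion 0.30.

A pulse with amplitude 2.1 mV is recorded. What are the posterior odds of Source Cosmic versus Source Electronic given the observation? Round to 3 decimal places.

Only the two components matter; the odds are (π_i f_i(x)) / (π_j f_j(x)).
Normal densities:
  f_Cosmic = 0.16765
  f_Electronic = 0.356729
0.117355 / 0.107019 ≈ 1.097

1.097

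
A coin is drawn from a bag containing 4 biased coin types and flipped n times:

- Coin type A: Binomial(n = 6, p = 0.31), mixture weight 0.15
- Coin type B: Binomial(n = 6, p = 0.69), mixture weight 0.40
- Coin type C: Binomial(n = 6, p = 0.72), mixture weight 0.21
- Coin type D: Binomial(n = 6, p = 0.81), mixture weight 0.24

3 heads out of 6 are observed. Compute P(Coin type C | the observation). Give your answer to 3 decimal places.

0.216

Posterior ∝ prior × likelihood, so P(k | x) ∝ w_k f_k(x); normalise over all components.
Binomial probabilities:
  p_A = 0.195732
  p_B = 0.195732
  p_C = 0.163871
  p_D = 0.0729031
Unnormalised posteriors:
  w_A·p_A = 0.15 × 0.195732 = 0.0293598
  w_B·p_B = 0.40 × 0.195732 = 0.0782929
  w_C·p_C = 0.21 × 0.163871 = 0.0344129
  w_D·p_D = 0.24 × 0.0729031 = 0.0174967
Sum: 0.0293598 + 0.0782929 + 0.0344129 + 0.0174967 = 0.159562
So the posterior for Coin type C is 0.0344129 / 0.159562 ≈ 0.216.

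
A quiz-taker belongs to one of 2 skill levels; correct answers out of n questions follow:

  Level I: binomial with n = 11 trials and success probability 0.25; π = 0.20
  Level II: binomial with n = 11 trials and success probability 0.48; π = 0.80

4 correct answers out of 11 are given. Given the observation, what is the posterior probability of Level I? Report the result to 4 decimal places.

0.1928

Posterior ∝ prior × likelihood, so P(k | x) ∝ P(Z=k) f_k(x); normalise over all components.
Evaluate each component's likelihood at the observed value:
  f_I = C(11,4)·0.25^4·0.75^7 = 330·0.00390625·0.133484 = 0.172069
  f_II = C(11,4)·0.48^4·0.52^7 = 330·0.0530842·0.0102807 = 0.180095
Prior × likelihood for each component:
  P(Z=I)·f_I = 0.20 × 0.172069 = 0.0344138
  P(Z=II)·f_II = 0.80 × 0.180095 = 0.144076
Normaliser: 0.0344138 + 0.144076 = 0.17849
So the posterior for Level I is 0.0344138 / 0.17849 ≈ 0.1928.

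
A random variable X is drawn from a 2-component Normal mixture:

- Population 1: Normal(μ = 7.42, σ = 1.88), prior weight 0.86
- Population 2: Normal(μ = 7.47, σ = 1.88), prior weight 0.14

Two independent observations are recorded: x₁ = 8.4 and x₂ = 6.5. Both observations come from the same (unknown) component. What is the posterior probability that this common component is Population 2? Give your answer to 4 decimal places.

0.1400

By Bayes' theorem, P(k | x) = π_k f_k(x) / Σ_j π_j f_j(x).
Since both observations come from the same component, the likelihood for component k is f_k(x₁)·f_k(x₂).
  f_1 = [0.185245] × [0.188257] = 0.0348737
  f_2 = [0.187765] × [0.185757] = 0.0348786
Multiply by the mixture weights:
  π_1·f_1 = 0.86 × 0.0348737 = 0.0299914
  π_2·f_2 = 0.14 × 0.0348786 = 0.00488301
Marginal: 0.0299914 + 0.00488301 = 0.0348744
P(Population 2 | x) = 0.00488301 / 0.0348744 ≈ 0.1400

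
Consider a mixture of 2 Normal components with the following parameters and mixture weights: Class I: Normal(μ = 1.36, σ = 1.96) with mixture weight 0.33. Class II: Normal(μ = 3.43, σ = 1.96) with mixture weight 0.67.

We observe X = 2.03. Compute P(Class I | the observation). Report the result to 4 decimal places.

The responsibility of component k is π_k f_k(x) divided by Σ_j π_j f_j(x).
Component likelihoods at x = 2.03:
  p_I = 0.191991
  p_II = 0.157712
Multiply by the mixture weights:
  π_I·p_I = 0.33 × 0.191991 = 0.0633569
  π_II·p_II = 0.67 × 0.157712 = 0.105667
Evidence: 0.0633569 + 0.105667 = 0.169024
Responsibility of Class I: 0.0633569 / 0.169024 ≈ 0.3748

0.3748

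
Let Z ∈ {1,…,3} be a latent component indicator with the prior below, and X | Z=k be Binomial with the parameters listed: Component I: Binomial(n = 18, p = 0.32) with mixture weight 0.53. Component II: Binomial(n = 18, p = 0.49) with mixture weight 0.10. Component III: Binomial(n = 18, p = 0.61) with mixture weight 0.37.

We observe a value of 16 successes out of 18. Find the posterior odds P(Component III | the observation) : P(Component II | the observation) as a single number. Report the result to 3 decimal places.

72.000

Since P(k|x) ∝ π_k f_k(x), the posterior odds are π_i f_i(x) / (π_j f_j(x)).
Binomial probabilities:
  L_I = C(18,16)·0.32^16·0.68^2 = 153·1.20893e-08·0.4624 = 8.55281e-07
  L_II = C(18,16)·0.49^16·0.51^2 = 153·1.10443e-05·0.2601 = 0.00043951
  L_III = C(18,16)·0.61^16·0.39^2 = 153·0.000367517·0.1521 = 0.0085526
Posterior odds = (π_III·L_III) / (π_II·L_II) = (0.37·0.0085526) / (0.10·0.00043951) = 0.00316446 / 4.3951e-05 ≈ 72.000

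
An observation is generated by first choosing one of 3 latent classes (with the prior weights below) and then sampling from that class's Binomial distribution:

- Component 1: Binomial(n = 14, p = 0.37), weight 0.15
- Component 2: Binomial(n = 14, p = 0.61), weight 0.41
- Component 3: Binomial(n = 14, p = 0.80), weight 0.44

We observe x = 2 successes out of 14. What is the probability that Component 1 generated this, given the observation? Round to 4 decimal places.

0.9770

By Bayes' theorem, P(k | x) = w_k f_k(x) / Σ_j w_j f_j(x).
Component likelihoods at x = 2 successes out of 14:
  L_1 = C(14,2)·0.37^2·0.63^12 = 91·0.1369·0.00390919 = 0.0487003
  L_2 = C(14,2)·0.61^2·0.39^12 = 91·0.3721·1.23816e-05 = 0.000419253
  L_3 = C(14,2)·0.80^2·0.20^12 = 91·0.64·4.096e-09 = 2.38551e-07
Unnormalised posteriors:
  w_1·L_1 = 0.15 × 0.0487003 = 0.00730504
  w_2·L_2 = 0.41 × 0.000419253 = 0.000171894
  w_3·L_3 = 0.44 × 2.38551e-07 = 1.04962e-07
Evidence: 0.00730504 + 0.000171894 + 1.04962e-07 = 0.00747704
P(Component 1 | data) = 0.00730504 / 0.00747704 ≈ 0.9770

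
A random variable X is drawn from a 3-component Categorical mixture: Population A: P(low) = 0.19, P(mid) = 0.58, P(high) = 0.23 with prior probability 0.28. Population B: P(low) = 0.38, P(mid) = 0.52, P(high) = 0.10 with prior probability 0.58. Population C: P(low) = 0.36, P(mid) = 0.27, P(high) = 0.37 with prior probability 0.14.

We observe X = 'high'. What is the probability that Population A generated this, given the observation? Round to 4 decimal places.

0.3697

Posterior ∝ prior × likelihood, so P(k | x) ∝ π_k f_k(x); normalise over all components.
Component likelihoods at x = 'high':
  f_A = 0.23
  f_B = 0.1
  f_C = 0.37
Multiply by the mixture weights:
  π_A·f_A = 0.28 × 0.23 = 0.0644
  π_B·f_B = 0.58 × 0.1 = 0.058
  π_C·f_C = 0.14 × 0.37 = 0.0518
Evidence: 0.0644 + 0.058 + 0.0518 = 0.1742
P(Population A | 'high') ≈ 0.3697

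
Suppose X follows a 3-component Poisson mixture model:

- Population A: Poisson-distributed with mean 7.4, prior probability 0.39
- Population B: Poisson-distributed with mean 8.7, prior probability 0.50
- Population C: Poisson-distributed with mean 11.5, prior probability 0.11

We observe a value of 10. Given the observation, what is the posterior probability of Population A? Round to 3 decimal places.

P(component k | x) = w_k·f_k(x) / marginal(x), where marginal(x) = Σ_j w_j·f_j(x).
Poisson probabilities:
  f_A = 0.0829421
  f_B = 0.114043
  f_C = 0.112935
Multiply by the mixture weights:
  w_A·f_A = 0.39 × 0.0829421 = 0.0323474
  w_B·f_B = 0.50 × 0.114043 = 0.0570214
  w_C·f_C = 0.11 × 0.112935 = 0.0124229
Marginal: 0.0323474 + 0.0570214 + 0.0124229 = 0.101792
Responsibility of Population A: 0.0323474 / 0.101792 ≈ 0.318

0.318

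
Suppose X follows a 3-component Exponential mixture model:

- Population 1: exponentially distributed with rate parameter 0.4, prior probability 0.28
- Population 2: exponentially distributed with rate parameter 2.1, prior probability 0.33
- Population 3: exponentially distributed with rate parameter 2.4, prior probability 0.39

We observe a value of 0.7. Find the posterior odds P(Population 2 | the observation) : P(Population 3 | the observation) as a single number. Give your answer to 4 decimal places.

0.9134

Posterior odds = (P(Z=i) f_i(x)) / (P(Z=j) f_j(x)); the normalising sum cancels.
Exponential densities:
  L_1 = 0.302313
  L_2 = 0.482844
  L_3 = 0.447298
Posterior odds = (P(Z=2)·L_2) / (P(Z=3)·L_3) = (0.33·0.482844) / (0.39·0.447298) = 0.159338 / 0.174446 ≈ 0.9134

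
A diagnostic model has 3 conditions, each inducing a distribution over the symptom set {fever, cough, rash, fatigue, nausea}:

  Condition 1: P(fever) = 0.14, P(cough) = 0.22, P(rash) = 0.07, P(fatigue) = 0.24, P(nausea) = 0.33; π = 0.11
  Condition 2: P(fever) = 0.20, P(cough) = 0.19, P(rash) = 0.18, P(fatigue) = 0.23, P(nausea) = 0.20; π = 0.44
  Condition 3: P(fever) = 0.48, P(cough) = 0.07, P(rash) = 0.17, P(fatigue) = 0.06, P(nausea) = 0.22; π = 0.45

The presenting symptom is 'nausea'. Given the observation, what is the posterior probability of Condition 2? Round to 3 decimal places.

0.394

Apply Bayes' rule: the posterior for each component is proportional to its prior times its likelihood at x.
Categorical probabilities:
  p_1 = P(nausea | comp) = 0.33
  p_2 = P(nausea | comp) = 0.20
  p_3 = P(nausea | comp) = 0.22
Unnormalised posteriors:
  P(Z=1)·p_1 = 0.11 × 0.33 = 0.0363
  P(Z=2)·p_2 = 0.44 × 0.2 = 0.088
  P(Z=3)·p_3 = 0.45 × 0.22 = 0.099
Marginal: 0.0363 + 0.088 + 0.099 = 0.2233
P(Condition 2 | x) ≈ 0.394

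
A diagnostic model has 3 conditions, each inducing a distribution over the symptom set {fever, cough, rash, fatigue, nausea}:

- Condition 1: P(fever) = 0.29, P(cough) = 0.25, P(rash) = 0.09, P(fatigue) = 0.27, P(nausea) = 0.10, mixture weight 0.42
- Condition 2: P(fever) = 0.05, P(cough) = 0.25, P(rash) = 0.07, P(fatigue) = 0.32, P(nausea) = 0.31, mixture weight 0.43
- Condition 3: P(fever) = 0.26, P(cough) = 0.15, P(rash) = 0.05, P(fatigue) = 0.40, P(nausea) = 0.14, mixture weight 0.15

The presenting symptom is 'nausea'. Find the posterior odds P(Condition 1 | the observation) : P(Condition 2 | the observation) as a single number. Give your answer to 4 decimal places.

0.3151

Posterior odds = (w_i f_i(x)) / (w_j f_j(x)); the normalising sum cancels.
Component likelihoods at x = 'nausea':
  L_1 = P(nausea | comp) = 0.10
  L_2 = P(nausea | comp) = 0.31
  L_3 = P(nausea | comp) = 0.14
0.042 / 0.1333 ≈ 0.3151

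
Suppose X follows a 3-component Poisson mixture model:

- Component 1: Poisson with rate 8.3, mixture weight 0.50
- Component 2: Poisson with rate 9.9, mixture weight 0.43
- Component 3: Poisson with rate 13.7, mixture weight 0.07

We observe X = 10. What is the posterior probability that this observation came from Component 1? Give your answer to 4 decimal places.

The responsibility of component k is π_k f_k(x) divided by Σ_j π_j f_j(x).
Component likelihoods at x = 10:
  f_1 = 0.106261
  f_2 = 0.125047
  f_3 = 0.0720457
Unnormalised posteriors:
  π_1·f_1 = 0.50 × 0.106261 = 0.0531305
  π_2·f_2 = 0.43 × 0.125047 = 0.0537702
  π_3·f_3 = 0.07 × 0.0720457 = 0.0050432
Marginal: 0.0531305 + 0.0537702 + 0.0050432 = 0.111944
P(Component 1 | 10) = 0.0531305 / 0.111944 ≈ 0.4746

0.4746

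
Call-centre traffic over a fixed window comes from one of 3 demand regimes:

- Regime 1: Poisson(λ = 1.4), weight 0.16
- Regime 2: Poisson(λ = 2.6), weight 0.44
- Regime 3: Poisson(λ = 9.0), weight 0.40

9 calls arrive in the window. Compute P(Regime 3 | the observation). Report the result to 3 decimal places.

0.991

Apply Bayes' rule: the posterior for each component is proportional to its prior times its likelihood at x.
Evaluate each component's likelihood at the observed value:
  p_1 = e^(−1.4)·1.4^9/9! = 1.40403e-05
  p_2 = e^(−2.6)·2.6^9/9! = 0.0011113
  p_3 = e^(−9.0)·9.0^9/9! = 0.131756
Multiply by the mixture weights:
  w_1·p_1 = 0.16 × 1.40403e-05 = 2.24645e-06
  w_2·p_2 = 0.44 × 0.0011113 = 0.000488972
  w_3·p_3 = 0.40 × 0.131756 = 0.0527023
Normaliser: 2.24645e-06 + 0.000488972 + 0.0527023 = 0.0531935
Responsibility of Regime 3: 0.0527023 / 0.0531935 ≈ 0.991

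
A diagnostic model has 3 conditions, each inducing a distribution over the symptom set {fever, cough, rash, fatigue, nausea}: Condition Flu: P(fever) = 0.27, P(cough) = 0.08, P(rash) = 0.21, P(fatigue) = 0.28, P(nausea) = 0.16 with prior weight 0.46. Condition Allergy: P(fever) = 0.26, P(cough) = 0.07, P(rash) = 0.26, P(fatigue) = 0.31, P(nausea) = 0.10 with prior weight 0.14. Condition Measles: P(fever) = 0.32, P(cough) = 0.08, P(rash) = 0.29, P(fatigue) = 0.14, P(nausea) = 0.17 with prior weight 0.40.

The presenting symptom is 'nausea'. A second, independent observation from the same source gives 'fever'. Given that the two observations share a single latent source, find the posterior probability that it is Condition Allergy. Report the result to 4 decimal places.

0.0804

By Bayes' theorem, P(k | x) = π_k f_k(x) / Σ_j π_j f_j(x).
Since both observations come from the same component, the likelihood for component k is f_k(x₁)·f_k(x₂).
  p_Flu = [P(nausea | comp) = 0.16] × [0.27] = 0.0432
  p_Allergy = [P(nausea | comp) = 0.10] × [0.26] = 0.026
  p_Measles = [P(nausea | comp) = 0.17] × [0.32] = 0.0544
Weight by the priors:
  π_Flu·p_Flu = 0.46 × 0.0432 = 0.019872
  π_Allergy·p_Allergy = 0.14 × 0.026 = 0.00364
  π_Measles·p_Measles = 0.40 × 0.0544 = 0.02176
Denominator: 0.019872 + 0.00364 + 0.02176 = 0.045272
So the posterior for Condition Allergy is 0.00364 / 0.045272 ≈ 0.0804.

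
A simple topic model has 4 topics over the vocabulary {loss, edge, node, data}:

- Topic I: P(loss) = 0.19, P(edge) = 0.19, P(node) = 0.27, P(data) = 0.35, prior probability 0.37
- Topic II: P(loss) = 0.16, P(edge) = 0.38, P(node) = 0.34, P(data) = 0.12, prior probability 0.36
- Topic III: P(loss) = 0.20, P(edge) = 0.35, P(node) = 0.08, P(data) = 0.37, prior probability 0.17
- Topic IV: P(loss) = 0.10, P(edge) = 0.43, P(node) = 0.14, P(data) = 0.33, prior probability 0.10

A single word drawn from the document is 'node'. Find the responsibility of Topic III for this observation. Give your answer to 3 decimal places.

Apply Bayes' rule: the posterior for each component is proportional to its prior times its likelihood at x.
Categorical probabilities:
  f_I = 0.27
  f_II = 0.34
  f_III = 0.08
  f_IV = 0.14
Unnormalised posteriors:
  π_I·f_I = 0.37 × 0.27 = 0.0999
  π_II·f_II = 0.36 × 0.34 = 0.1224
  π_III·f_III = 0.17 × 0.08 = 0.0136
  π_IV·f_IV = 0.10 × 0.14 = 0.014
Normaliser: 0.0999 + 0.1224 + 0.0136 + 0.014 = 0.2499
So the posterior for Topic III is 0.0136 / 0.2499 ≈ 0.054.

0.054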